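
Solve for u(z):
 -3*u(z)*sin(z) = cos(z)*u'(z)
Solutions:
 u(z) = C1*cos(z)^3


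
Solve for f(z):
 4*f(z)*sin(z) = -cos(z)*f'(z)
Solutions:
 f(z) = C1*cos(z)^4


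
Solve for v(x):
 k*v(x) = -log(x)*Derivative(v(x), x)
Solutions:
 v(x) = C1*exp(-k*li(x))


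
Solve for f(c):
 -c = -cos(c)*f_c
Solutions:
 f(c) = C1 + Integral(c/cos(c), c)


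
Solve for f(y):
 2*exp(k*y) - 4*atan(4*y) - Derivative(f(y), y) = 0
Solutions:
 f(y) = C1 - 4*y*atan(4*y) + 2*Piecewise((exp(k*y)/k, Ne(k, 0)), (y, True)) + log(16*y^2 + 1)/2


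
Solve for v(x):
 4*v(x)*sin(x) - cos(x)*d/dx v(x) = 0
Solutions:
 v(x) = C1/cos(x)^4


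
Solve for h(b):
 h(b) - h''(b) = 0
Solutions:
 h(b) = C1*exp(-b) + C2*exp(b)


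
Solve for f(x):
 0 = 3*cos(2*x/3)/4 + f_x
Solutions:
 f(x) = C1 - 9*sin(2*x/3)/8


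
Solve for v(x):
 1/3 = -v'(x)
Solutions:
 v(x) = C1 - x/3


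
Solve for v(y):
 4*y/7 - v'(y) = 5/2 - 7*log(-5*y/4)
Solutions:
 v(y) = C1 + 2*y^2/7 + 7*y*log(-y) + y*(-14*log(2) - 19/2 + 7*log(5))


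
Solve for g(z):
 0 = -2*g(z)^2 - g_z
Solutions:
 g(z) = 1/(C1 + 2*z)


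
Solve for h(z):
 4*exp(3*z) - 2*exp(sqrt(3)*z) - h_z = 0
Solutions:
 h(z) = C1 + 4*exp(3*z)/3 - 2*sqrt(3)*exp(sqrt(3)*z)/3


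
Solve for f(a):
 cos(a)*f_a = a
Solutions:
 f(a) = C1 + Integral(a/cos(a), a)


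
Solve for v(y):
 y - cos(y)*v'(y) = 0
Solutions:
 v(y) = C1 + Integral(y/cos(y), y)


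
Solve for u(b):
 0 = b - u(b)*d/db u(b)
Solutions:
 u(b) = -sqrt(C1 + b^2)
 u(b) = sqrt(C1 + b^2)


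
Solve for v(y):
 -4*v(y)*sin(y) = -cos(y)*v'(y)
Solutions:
 v(y) = C1/cos(y)^4


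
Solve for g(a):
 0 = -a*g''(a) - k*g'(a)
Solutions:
 g(a) = C1 + a^(1 - re(k))*(C2*sin(log(a)*Abs(im(k))) + C3*cos(log(a)*im(k)))


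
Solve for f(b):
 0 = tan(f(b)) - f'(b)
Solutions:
 f(b) = pi - asin(C1*exp(b))
 f(b) = asin(C1*exp(b))


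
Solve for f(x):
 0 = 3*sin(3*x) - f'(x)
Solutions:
 f(x) = C1 - cos(3*x)


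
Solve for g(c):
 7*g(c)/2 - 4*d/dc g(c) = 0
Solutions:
 g(c) = C1*exp(7*c/8)


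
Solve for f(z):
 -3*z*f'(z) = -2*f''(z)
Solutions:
 f(z) = C1 + C2*erfi(sqrt(3)*z/2)


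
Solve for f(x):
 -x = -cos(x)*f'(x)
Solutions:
 f(x) = C1 + Integral(x/cos(x), x)


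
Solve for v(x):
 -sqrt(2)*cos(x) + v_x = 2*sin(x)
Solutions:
 v(x) = C1 + sqrt(2)*sin(x) - 2*cos(x)


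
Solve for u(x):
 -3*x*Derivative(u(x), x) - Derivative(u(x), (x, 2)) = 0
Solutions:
 u(x) = C1 + C2*erf(sqrt(6)*x/2)


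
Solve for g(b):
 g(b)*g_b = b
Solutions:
 g(b) = -sqrt(C1 + b^2)
 g(b) = sqrt(C1 + b^2)


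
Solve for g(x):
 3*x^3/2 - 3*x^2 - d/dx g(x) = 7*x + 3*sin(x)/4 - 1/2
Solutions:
 g(x) = C1 + 3*x^4/8 - x^3 - 7*x^2/2 + x/2 + 3*cos(x)/4


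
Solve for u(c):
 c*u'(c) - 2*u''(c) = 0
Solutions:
 u(c) = C1 + C2*erfi(c/2)


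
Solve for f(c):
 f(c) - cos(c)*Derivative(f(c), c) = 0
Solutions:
 f(c) = C1*sqrt(sin(c) + 1)/sqrt(sin(c) - 1)


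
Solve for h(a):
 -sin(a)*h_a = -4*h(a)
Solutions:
 h(a) = C1*(cos(a)^2 - 2*cos(a) + 1)/(cos(a)^2 + 2*cos(a) + 1)


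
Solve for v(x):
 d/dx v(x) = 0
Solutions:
 v(x) = C1


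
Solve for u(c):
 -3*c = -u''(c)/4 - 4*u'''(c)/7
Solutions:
 u(c) = C1 + C2*c + C3*exp(-7*c/16) + 2*c^3 - 96*c^2/7


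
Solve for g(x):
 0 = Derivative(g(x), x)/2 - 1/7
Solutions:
 g(x) = C1 + 2*x/7


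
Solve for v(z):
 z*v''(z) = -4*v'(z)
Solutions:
 v(z) = C1 + C2/z^3


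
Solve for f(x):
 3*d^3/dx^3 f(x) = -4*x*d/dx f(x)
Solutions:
 f(x) = C1 + Integral(C2*airyai(-6^(2/3)*x/3) + C3*airybi(-6^(2/3)*x/3), x)


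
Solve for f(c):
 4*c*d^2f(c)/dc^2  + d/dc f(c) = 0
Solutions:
 f(c) = C1 + C2*c^(3/4)


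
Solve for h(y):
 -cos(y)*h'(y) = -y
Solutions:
 h(y) = C1 + Integral(y/cos(y), y)


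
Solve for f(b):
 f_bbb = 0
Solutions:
 f(b) = C1 + C2*b + C3*b^2


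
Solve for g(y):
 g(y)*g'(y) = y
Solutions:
 g(y) = -sqrt(C1 + y^2)
 g(y) = sqrt(C1 + y^2)


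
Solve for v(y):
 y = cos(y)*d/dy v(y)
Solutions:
 v(y) = C1 + Integral(y/cos(y), y)


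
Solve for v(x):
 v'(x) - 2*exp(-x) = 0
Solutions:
 v(x) = C1 - 2*exp(-x)


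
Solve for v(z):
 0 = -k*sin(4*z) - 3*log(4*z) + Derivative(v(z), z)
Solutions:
 v(z) = C1 - k*cos(4*z)/4 + 3*z*log(z) - 3*z + 6*z*log(2)


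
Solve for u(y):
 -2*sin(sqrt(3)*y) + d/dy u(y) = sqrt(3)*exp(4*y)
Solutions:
 u(y) = C1 + sqrt(3)*exp(4*y)/4 - 2*sqrt(3)*cos(sqrt(3)*y)/3


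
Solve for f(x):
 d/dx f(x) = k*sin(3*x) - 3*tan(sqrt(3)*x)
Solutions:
 f(x) = C1 - k*cos(3*x)/3 + sqrt(3)*log(cos(sqrt(3)*x))


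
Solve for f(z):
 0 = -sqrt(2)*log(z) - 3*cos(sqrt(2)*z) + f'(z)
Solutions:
 f(z) = C1 + sqrt(2)*z*(log(z) - 1) + 3*sqrt(2)*sin(sqrt(2)*z)/2


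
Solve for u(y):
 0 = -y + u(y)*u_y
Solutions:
 u(y) = -sqrt(C1 + y^2)
 u(y) = sqrt(C1 + y^2)


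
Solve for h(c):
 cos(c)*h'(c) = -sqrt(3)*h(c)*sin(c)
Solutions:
 h(c) = C1*cos(c)^(sqrt(3))


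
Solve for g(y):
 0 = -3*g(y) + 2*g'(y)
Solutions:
 g(y) = C1*exp(3*y/2)


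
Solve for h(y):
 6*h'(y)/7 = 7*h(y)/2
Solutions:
 h(y) = C1*exp(49*y/12)


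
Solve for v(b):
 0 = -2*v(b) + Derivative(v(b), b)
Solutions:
 v(b) = C1*exp(2*b)


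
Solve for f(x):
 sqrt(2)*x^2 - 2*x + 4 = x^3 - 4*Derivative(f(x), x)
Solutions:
 f(x) = C1 + x^4/16 - sqrt(2)*x^3/12 + x^2/4 - x


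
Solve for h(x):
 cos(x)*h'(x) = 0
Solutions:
 h(x) = C1


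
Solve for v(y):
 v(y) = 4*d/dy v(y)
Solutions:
 v(y) = C1*exp(y/4)


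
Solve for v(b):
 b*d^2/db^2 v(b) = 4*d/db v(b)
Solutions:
 v(b) = C1 + C2*b^5


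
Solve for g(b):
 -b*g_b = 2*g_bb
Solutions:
 g(b) = C1 + C2*erf(b/2)


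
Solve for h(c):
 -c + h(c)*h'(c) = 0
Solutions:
 h(c) = -sqrt(C1 + c^2)
 h(c) = sqrt(C1 + c^2)


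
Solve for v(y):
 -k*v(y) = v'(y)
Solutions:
 v(y) = C1*exp(-k*y)


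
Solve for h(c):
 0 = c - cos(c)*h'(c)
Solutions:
 h(c) = C1 + Integral(c/cos(c), c)


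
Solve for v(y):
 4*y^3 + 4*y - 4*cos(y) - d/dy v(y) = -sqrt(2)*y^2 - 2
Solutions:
 v(y) = C1 + y^4 + sqrt(2)*y^3/3 + 2*y^2 + 2*y - 4*sin(y)


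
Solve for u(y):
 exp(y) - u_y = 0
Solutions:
 u(y) = C1 + exp(y)


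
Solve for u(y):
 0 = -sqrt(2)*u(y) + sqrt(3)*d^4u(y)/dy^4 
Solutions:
 u(y) = C1*exp(-2^(1/8)*3^(7/8)*y/3) + C2*exp(2^(1/8)*3^(7/8)*y/3) + C3*sin(2^(1/8)*3^(7/8)*y/3) + C4*cos(2^(1/8)*3^(7/8)*y/3)


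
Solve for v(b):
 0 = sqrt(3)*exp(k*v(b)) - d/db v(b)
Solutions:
 v(b) = Piecewise((log(-1/(C1*k + sqrt(3)*b*k))/k, Ne(k, 0)), (nan, True))
 v(b) = Piecewise((C1 + sqrt(3)*b, Eq(k, 0)), (nan, True))


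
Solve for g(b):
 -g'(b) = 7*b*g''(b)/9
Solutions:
 g(b) = C1 + C2/b^(2/7)


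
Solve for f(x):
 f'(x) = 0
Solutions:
 f(x) = C1


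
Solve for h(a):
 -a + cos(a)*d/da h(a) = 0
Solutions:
 h(a) = C1 + Integral(a/cos(a), a)


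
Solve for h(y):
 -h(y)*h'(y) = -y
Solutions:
 h(y) = -sqrt(C1 + y^2)
 h(y) = sqrt(C1 + y^2)


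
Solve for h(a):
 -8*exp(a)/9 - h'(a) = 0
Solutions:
 h(a) = C1 - 8*exp(a)/9


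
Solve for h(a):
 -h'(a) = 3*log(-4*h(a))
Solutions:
 Integral(1/(log(-_y) + 2*log(2)), (_y, h(a)))/3 = C1 - a


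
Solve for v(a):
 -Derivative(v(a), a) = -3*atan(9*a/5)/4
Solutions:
 v(a) = C1 + 3*a*atan(9*a/5)/4 - 5*log(81*a^2 + 25)/24


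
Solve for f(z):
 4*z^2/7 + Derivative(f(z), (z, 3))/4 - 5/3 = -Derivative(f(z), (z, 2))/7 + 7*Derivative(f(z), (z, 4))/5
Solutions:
 f(z) = C1 + C2*z + C3*exp(z*(5 - sqrt(345))/56) + C4*exp(z*(5 + sqrt(345))/56) - z^4/3 + 7*z^3/3 - 2737*z^2/60


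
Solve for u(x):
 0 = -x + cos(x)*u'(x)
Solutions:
 u(x) = C1 + Integral(x/cos(x), x)


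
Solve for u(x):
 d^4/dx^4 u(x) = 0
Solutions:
 u(x) = C1 + C2*x + C3*x^2 + C4*x^3


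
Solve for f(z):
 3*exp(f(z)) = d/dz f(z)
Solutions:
 f(z) = log(-1/(C1 + 3*z))


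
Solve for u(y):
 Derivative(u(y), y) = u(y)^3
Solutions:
 u(y) = -sqrt(2)*sqrt(-1/(C1 + y))/2
 u(y) = sqrt(2)*sqrt(-1/(C1 + y))/2


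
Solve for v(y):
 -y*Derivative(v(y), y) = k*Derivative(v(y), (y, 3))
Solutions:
 v(y) = C1 + Integral(C2*airyai(y*(-1/k)^(1/3)) + C3*airybi(y*(-1/k)^(1/3)), y)


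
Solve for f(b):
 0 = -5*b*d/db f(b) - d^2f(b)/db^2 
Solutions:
 f(b) = C1 + C2*erf(sqrt(10)*b/2)


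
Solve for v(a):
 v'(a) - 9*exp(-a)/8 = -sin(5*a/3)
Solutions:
 v(a) = C1 + 3*cos(5*a/3)/5 - 9*exp(-a)/8


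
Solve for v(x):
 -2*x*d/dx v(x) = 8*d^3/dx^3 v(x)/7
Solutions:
 v(x) = C1 + Integral(C2*airyai(-14^(1/3)*x/2) + C3*airybi(-14^(1/3)*x/2), x)


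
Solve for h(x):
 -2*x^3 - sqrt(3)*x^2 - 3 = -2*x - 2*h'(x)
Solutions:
 h(x) = C1 + x^4/4 + sqrt(3)*x^3/6 - x^2/2 + 3*x/2


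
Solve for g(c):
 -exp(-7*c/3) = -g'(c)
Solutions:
 g(c) = C1 - 3*exp(-7*c/3)/7


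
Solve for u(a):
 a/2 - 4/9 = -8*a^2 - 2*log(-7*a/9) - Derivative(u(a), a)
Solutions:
 u(a) = C1 - 8*a^3/3 - a^2/4 - 2*a*log(-a) + a*(-2*log(7) + 22/9 + 4*log(3))


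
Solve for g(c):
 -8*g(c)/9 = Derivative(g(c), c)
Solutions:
 g(c) = C1*exp(-8*c/9)


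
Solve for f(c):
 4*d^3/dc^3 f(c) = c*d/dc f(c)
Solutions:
 f(c) = C1 + Integral(C2*airyai(2^(1/3)*c/2) + C3*airybi(2^(1/3)*c/2), c)


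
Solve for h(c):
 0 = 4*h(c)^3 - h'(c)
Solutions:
 h(c) = -sqrt(2)*sqrt(-1/(C1 + 4*c))/2
 h(c) = sqrt(2)*sqrt(-1/(C1 + 4*c))/2


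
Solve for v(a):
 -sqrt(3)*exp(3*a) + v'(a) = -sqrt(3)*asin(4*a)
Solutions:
 v(a) = C1 - sqrt(3)*(a*asin(4*a) + sqrt(1 - 16*a^2)/4) + sqrt(3)*exp(3*a)/3


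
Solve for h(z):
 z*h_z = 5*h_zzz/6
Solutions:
 h(z) = C1 + Integral(C2*airyai(5^(2/3)*6^(1/3)*z/5) + C3*airybi(5^(2/3)*6^(1/3)*z/5), z)


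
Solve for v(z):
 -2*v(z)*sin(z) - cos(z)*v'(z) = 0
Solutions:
 v(z) = C1*cos(z)^2


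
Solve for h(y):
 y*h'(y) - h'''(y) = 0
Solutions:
 h(y) = C1 + Integral(C2*airyai(y) + C3*airybi(y), y)


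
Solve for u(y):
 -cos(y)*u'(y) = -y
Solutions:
 u(y) = C1 + Integral(y/cos(y), y)


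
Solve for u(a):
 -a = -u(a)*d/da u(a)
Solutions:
 u(a) = -sqrt(C1 + a^2)
 u(a) = sqrt(C1 + a^2)


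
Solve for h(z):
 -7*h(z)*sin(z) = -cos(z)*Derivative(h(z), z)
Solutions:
 h(z) = C1/cos(z)^7


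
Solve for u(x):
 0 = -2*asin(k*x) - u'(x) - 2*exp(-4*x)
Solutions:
 u(x) = C1 - 2*Piecewise((x*asin(k*x) - exp(-4*x)/4 + sqrt(-k^2*x^2 + 1)/k, Ne(k, 0)), (-exp(-4*x)/4, True))


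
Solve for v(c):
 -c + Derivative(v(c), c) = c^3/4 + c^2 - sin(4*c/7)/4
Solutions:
 v(c) = C1 + c^4/16 + c^3/3 + c^2/2 + 7*cos(4*c/7)/16


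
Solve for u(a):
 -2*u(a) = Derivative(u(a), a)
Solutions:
 u(a) = C1*exp(-2*a)


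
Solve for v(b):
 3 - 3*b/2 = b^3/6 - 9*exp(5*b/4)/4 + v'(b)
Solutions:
 v(b) = C1 - b^4/24 - 3*b^2/4 + 3*b + 9*exp(5*b/4)/5


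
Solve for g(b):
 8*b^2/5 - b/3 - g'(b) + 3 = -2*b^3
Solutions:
 g(b) = C1 + b^4/2 + 8*b^3/15 - b^2/6 + 3*b


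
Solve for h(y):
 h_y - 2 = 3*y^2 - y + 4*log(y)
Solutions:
 h(y) = C1 + y^3 - y^2/2 + 4*y*log(y) - 2*y


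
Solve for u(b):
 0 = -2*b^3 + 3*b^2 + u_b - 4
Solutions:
 u(b) = C1 + b^4/2 - b^3 + 4*b


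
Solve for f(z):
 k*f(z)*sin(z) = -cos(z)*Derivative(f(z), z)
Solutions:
 f(z) = C1*exp(k*log(cos(z)))


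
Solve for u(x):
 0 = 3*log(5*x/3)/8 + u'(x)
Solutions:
 u(x) = C1 - 3*x*log(x)/8 - 3*x*log(5)/8 + 3*x/8 + 3*x*log(3)/8


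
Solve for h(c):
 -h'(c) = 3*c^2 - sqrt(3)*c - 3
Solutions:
 h(c) = C1 - c^3 + sqrt(3)*c^2/2 + 3*c


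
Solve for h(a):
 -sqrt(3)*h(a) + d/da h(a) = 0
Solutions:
 h(a) = C1*exp(sqrt(3)*a)


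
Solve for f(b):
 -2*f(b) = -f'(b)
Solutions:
 f(b) = C1*exp(2*b)


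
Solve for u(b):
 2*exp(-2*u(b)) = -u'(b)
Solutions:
 u(b) = log(-sqrt(C1 - 4*b))
 u(b) = log(C1 - 4*b)/2


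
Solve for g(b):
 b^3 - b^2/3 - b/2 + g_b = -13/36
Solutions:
 g(b) = C1 - b^4/4 + b^3/9 + b^2/4 - 13*b/36


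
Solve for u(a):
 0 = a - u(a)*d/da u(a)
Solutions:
 u(a) = -sqrt(C1 + a^2)
 u(a) = sqrt(C1 + a^2)


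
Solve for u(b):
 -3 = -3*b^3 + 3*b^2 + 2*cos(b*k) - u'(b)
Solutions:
 u(b) = C1 - 3*b^4/4 + b^3 + 3*b + 2*sin(b*k)/k


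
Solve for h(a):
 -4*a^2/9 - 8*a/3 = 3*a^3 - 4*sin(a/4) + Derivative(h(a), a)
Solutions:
 h(a) = C1 - 3*a^4/4 - 4*a^3/27 - 4*a^2/3 - 16*cos(a/4)


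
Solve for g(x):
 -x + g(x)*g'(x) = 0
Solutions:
 g(x) = -sqrt(C1 + x^2)
 g(x) = sqrt(C1 + x^2)


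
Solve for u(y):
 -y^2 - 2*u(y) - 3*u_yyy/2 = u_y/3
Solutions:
 u(y) = C1*exp(-2^(1/3)*y*(-3*(9 + sqrt(6567)/9)^(1/3) + 2^(1/3)/(9 + sqrt(6567)/9)^(1/3))/18)*sin(sqrt(3)*y*(2/(18 + 2*sqrt(6567)/9)^(1/3) + 3*(18 + 2*sqrt(6567)/9)^(1/3))/18) + C2*exp(-2^(1/3)*y*(-3*(9 + sqrt(6567)/9)^(1/3) + 2^(1/3)/(9 + sqrt(6567)/9)^(1/3))/18)*cos(sqrt(3)*y*(2/(18 + 2*sqrt(6567)/9)^(1/3) + 3*(18 + 2*sqrt(6567)/9)^(1/3))/18) + C3*exp(2^(1/3)*y*(-3*(9 + sqrt(6567)/9)^(1/3) + 2^(1/3)/(9 + sqrt(6567)/9)^(1/3))/9) - y^2/2 + y/6 - 1/36


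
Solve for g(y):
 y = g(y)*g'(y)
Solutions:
 g(y) = -sqrt(C1 + y^2)
 g(y) = sqrt(C1 + y^2)


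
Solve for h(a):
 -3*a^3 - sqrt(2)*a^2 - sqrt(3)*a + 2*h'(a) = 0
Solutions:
 h(a) = C1 + 3*a^4/8 + sqrt(2)*a^3/6 + sqrt(3)*a^2/4


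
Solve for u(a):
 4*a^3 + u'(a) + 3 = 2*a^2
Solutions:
 u(a) = C1 - a^4 + 2*a^3/3 - 3*a


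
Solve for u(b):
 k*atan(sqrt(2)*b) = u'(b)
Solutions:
 u(b) = C1 + k*(b*atan(sqrt(2)*b) - sqrt(2)*log(2*b^2 + 1)/4)


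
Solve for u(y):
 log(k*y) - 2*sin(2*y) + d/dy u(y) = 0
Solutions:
 u(y) = C1 - y*log(k*y) + y - cos(2*y)


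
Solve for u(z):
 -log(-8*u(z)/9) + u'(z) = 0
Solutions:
 -Integral(1/(log(-_y) - 2*log(3) + 3*log(2)), (_y, u(z))) = C1 - z


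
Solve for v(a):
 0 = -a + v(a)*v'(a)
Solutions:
 v(a) = -sqrt(C1 + a^2)
 v(a) = sqrt(C1 + a^2)


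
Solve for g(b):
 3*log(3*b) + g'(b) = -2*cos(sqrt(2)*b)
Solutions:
 g(b) = C1 - 3*b*log(b) - 3*b*log(3) + 3*b - sqrt(2)*sin(sqrt(2)*b)


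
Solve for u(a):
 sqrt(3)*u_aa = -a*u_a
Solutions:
 u(a) = C1 + C2*erf(sqrt(2)*3^(3/4)*a/6)


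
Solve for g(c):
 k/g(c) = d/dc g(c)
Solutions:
 g(c) = -sqrt(C1 + 2*c*k)
 g(c) = sqrt(C1 + 2*c*k)


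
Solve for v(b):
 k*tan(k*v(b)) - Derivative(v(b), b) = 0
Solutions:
 v(b) = Piecewise((-asin(exp(C1*k + b*k^2))/k + pi/k, Ne(k, 0)), (nan, True))
 v(b) = Piecewise((asin(exp(C1*k + b*k^2))/k, Ne(k, 0)), (nan, True))


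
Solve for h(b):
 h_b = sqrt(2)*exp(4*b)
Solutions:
 h(b) = C1 + sqrt(2)*exp(4*b)/4


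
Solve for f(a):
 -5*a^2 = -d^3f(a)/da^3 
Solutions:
 f(a) = C1 + C2*a + C3*a^2 + a^5/12


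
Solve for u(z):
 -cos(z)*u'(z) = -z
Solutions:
 u(z) = C1 + Integral(z/cos(z), z)


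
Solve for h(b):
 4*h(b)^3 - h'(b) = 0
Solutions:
 h(b) = -sqrt(2)*sqrt(-1/(C1 + 4*b))/2
 h(b) = sqrt(2)*sqrt(-1/(C1 + 4*b))/2


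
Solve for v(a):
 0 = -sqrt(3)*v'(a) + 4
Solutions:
 v(a) = C1 + 4*sqrt(3)*a/3


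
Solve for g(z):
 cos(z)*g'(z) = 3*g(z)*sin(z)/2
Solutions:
 g(z) = C1/cos(z)^(3/2)


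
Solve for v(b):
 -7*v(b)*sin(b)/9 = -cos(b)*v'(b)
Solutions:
 v(b) = C1/cos(b)^(7/9)


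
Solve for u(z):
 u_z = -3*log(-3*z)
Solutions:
 u(z) = C1 - 3*z*log(-z) + 3*z*(1 - log(3))


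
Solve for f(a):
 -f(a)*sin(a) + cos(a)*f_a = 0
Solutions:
 f(a) = C1/cos(a)


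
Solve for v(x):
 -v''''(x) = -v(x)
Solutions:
 v(x) = C1*exp(-x) + C2*exp(x) + C3*sin(x) + C4*cos(x)


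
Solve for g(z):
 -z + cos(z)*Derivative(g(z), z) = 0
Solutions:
 g(z) = C1 + Integral(z/cos(z), z)


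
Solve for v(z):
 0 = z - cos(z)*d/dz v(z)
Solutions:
 v(z) = C1 + Integral(z/cos(z), z)


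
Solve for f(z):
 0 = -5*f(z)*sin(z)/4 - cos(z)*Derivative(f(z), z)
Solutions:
 f(z) = C1*cos(z)^(5/4)


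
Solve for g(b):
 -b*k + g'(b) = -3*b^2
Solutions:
 g(b) = C1 - b^3 + b^2*k/2


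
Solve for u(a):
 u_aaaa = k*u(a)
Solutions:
 u(a) = C1*exp(-a*k^(1/4)) + C2*exp(a*k^(1/4)) + C3*exp(-I*a*k^(1/4)) + C4*exp(I*a*k^(1/4))


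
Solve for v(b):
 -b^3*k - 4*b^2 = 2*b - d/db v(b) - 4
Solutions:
 v(b) = C1 + b^4*k/4 + 4*b^3/3 + b^2 - 4*b


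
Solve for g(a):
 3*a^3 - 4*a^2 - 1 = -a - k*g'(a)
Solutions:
 g(a) = C1 - 3*a^4/(4*k) + 4*a^3/(3*k) - a^2/(2*k) + a/k


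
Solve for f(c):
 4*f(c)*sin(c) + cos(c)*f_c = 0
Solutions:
 f(c) = C1*cos(c)^4


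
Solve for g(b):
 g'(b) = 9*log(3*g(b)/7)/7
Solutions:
 -7*Integral(1/(log(_y) - log(7) + log(3)), (_y, g(b)))/9 = C1 - b


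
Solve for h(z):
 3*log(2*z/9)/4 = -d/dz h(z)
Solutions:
 h(z) = C1 - 3*z*log(z)/4 - 3*z*log(2)/4 + 3*z/4 + 3*z*log(3)/2


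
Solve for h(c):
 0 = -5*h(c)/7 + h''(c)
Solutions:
 h(c) = C1*exp(-sqrt(35)*c/7) + C2*exp(sqrt(35)*c/7)


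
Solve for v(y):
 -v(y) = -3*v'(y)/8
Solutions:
 v(y) = C1*exp(8*y/3)


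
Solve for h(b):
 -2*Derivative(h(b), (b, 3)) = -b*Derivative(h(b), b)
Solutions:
 h(b) = C1 + Integral(C2*airyai(2^(2/3)*b/2) + C3*airybi(2^(2/3)*b/2), b)


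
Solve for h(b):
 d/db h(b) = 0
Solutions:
 h(b) = C1


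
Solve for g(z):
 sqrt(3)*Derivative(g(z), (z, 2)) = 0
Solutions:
 g(z) = C1 + C2*z


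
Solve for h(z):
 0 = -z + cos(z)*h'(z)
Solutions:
 h(z) = C1 + Integral(z/cos(z), z)


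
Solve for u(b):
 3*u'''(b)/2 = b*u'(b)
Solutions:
 u(b) = C1 + Integral(C2*airyai(2^(1/3)*3^(2/3)*b/3) + C3*airybi(2^(1/3)*3^(2/3)*b/3), b)


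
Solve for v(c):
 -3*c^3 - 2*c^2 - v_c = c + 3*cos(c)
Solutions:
 v(c) = C1 - 3*c^4/4 - 2*c^3/3 - c^2/2 - 3*sin(c)


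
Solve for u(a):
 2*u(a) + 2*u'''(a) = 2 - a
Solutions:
 u(a) = C3*exp(-a) - a/2 + (C1*sin(sqrt(3)*a/2) + C2*cos(sqrt(3)*a/2))*exp(a/2) + 1


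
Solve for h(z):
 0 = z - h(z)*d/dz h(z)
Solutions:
 h(z) = -sqrt(C1 + z^2)
 h(z) = sqrt(C1 + z^2)


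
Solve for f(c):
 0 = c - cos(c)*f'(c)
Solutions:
 f(c) = C1 + Integral(c/cos(c), c)


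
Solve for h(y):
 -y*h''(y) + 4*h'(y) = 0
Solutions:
 h(y) = C1 + C2*y^5


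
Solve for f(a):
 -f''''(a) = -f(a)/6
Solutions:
 f(a) = C1*exp(-6^(3/4)*a/6) + C2*exp(6^(3/4)*a/6) + C3*sin(6^(3/4)*a/6) + C4*cos(6^(3/4)*a/6)


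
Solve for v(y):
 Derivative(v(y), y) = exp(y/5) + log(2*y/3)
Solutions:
 v(y) = C1 + y*log(y) + y*(-log(3) - 1 + log(2)) + 5*exp(y/5)


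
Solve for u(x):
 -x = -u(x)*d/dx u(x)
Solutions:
 u(x) = -sqrt(C1 + x^2)
 u(x) = sqrt(C1 + x^2)


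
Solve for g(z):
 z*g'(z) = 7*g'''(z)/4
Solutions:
 g(z) = C1 + Integral(C2*airyai(14^(2/3)*z/7) + C3*airybi(14^(2/3)*z/7), z)


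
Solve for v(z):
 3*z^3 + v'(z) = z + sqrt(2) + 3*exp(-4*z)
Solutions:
 v(z) = C1 - 3*z^4/4 + z^2/2 + sqrt(2)*z - 3*exp(-4*z)/4


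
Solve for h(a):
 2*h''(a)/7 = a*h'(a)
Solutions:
 h(a) = C1 + C2*erfi(sqrt(7)*a/2)


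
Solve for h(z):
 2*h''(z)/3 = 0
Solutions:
 h(z) = C1 + C2*z


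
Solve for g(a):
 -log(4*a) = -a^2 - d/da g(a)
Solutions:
 g(a) = C1 - a^3/3 + a*log(a) - a + a*log(4)


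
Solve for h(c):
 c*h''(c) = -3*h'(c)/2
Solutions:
 h(c) = C1 + C2/sqrt(c)


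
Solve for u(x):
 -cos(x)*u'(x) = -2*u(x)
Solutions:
 u(x) = C1*(sin(x) + 1)/(sin(x) - 1)


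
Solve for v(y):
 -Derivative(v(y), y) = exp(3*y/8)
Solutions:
 v(y) = C1 - 8*exp(3*y/8)/3


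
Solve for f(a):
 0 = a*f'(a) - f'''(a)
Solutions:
 f(a) = C1 + Integral(C2*airyai(a) + C3*airybi(a), a)


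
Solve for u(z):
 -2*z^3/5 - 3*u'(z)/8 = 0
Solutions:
 u(z) = C1 - 4*z^4/15


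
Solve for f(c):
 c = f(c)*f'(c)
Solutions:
 f(c) = -sqrt(C1 + c^2)
 f(c) = sqrt(C1 + c^2)


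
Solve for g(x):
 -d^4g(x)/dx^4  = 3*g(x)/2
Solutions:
 g(x) = (C1*sin(6^(1/4)*x/2) + C2*cos(6^(1/4)*x/2))*exp(-6^(1/4)*x/2) + (C3*sin(6^(1/4)*x/2) + C4*cos(6^(1/4)*x/2))*exp(6^(1/4)*x/2)


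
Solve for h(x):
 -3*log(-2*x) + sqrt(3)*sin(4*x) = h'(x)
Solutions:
 h(x) = C1 - 3*x*log(-x) - 3*x*log(2) + 3*x - sqrt(3)*cos(4*x)/4


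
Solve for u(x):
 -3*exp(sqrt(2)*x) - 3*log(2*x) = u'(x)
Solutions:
 u(x) = C1 - 3*x*log(x) + 3*x*(1 - log(2)) - 3*sqrt(2)*exp(sqrt(2)*x)/2


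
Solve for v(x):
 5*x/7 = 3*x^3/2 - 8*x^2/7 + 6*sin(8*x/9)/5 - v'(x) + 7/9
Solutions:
 v(x) = C1 + 3*x^4/8 - 8*x^3/21 - 5*x^2/14 + 7*x/9 - 27*cos(8*x/9)/20


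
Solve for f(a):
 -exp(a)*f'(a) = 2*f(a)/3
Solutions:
 f(a) = C1*exp(2*exp(-a)/3)


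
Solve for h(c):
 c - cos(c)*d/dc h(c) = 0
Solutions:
 h(c) = C1 + Integral(c/cos(c), c)


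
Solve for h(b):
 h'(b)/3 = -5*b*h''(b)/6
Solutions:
 h(b) = C1 + C2*b^(3/5)


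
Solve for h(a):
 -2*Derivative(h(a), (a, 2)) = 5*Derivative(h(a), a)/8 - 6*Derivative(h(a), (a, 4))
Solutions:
 h(a) = C1 + C2*exp(-2^(1/3)*a*(8*2^(1/3)/(sqrt(1001) + 45)^(1/3) + (sqrt(1001) + 45)^(1/3))/24)*sin(2^(1/3)*sqrt(3)*a*(-(sqrt(1001) + 45)^(1/3) + 8*2^(1/3)/(sqrt(1001) + 45)^(1/3))/24) + C3*exp(-2^(1/3)*a*(8*2^(1/3)/(sqrt(1001) + 45)^(1/3) + (sqrt(1001) + 45)^(1/3))/24)*cos(2^(1/3)*sqrt(3)*a*(-(sqrt(1001) + 45)^(1/3) + 8*2^(1/3)/(sqrt(1001) + 45)^(1/3))/24) + C4*exp(2^(1/3)*a*(8*2^(1/3)/(sqrt(1001) + 45)^(1/3) + (sqrt(1001) + 45)^(1/3))/12)


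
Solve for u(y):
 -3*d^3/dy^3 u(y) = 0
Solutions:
 u(y) = C1 + C2*y + C3*y^2


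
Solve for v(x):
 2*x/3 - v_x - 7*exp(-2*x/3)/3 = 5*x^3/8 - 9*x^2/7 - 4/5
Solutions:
 v(x) = C1 - 5*x^4/32 + 3*x^3/7 + x^2/3 + 4*x/5 + 7*exp(-2*x/3)/2


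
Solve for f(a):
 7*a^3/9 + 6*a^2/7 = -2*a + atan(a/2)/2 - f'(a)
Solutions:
 f(a) = C1 - 7*a^4/36 - 2*a^3/7 - a^2 + a*atan(a/2)/2 - log(a^2 + 4)/2


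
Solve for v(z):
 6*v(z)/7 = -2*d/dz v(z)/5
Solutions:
 v(z) = C1*exp(-15*z/7)


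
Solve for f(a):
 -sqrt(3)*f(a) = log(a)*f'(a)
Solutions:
 f(a) = C1*exp(-sqrt(3)*li(a))


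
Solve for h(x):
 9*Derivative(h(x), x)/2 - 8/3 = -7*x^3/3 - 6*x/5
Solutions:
 h(x) = C1 - 7*x^4/54 - 2*x^2/15 + 16*x/27


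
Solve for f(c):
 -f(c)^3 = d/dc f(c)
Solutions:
 f(c) = -sqrt(2)*sqrt(-1/(C1 - c))/2
 f(c) = sqrt(2)*sqrt(-1/(C1 - c))/2


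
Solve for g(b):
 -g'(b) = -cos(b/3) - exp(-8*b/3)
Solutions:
 g(b) = C1 + 3*sin(b/3) - 3*exp(-8*b/3)/8


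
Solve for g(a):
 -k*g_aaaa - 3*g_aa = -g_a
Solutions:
 g(a) = C1 + C2*exp(2^(1/3)*a*(-2^(1/3)*(sqrt((1 + 4/k)/k^2) - 1/k)^(1/3)/2 + 1/(k*(sqrt((1 + 4/k)/k^2) - 1/k)^(1/3)))) + C3*exp(2^(1/3)*a*(2^(1/3)*(sqrt((1 + 4/k)/k^2) - 1/k)^(1/3)/4 - 2^(1/3)*sqrt(3)*I*(sqrt((1 + 4/k)/k^2) - 1/k)^(1/3)/4 + 2/(k*(-1 + sqrt(3)*I)*(sqrt((1 + 4/k)/k^2) - 1/k)^(1/3)))) + C4*exp(2^(1/3)*a*(2^(1/3)*(sqrt((1 + 4/k)/k^2) - 1/k)^(1/3)/4 + 2^(1/3)*sqrt(3)*I*(sqrt((1 + 4/k)/k^2) - 1/k)^(1/3)/4 - 2/(k*(1 + sqrt(3)*I)*(sqrt((1 + 4/k)/k^2) - 1/k)^(1/3))))


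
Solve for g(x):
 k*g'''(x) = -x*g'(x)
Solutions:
 g(x) = C1 + Integral(C2*airyai(x*(-1/k)^(1/3)) + C3*airybi(x*(-1/k)^(1/3)), x)


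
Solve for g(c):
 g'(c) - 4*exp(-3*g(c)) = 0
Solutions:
 g(c) = log(C1 + 12*c)/3
 g(c) = log((-3^(1/3) - 3^(5/6)*I)*(C1 + 4*c)^(1/3)/2)
 g(c) = log((-3^(1/3) + 3^(5/6)*I)*(C1 + 4*c)^(1/3)/2)


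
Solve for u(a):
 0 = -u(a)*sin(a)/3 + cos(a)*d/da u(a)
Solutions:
 u(a) = C1/cos(a)^(1/3)


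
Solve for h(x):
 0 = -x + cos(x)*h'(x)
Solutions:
 h(x) = C1 + Integral(x/cos(x), x)


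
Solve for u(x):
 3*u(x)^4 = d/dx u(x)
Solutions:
 u(x) = (-1/(C1 + 9*x))^(1/3)
 u(x) = (-1/(C1 + 3*x))^(1/3)*(-3^(2/3) - 3*3^(1/6)*I)/6
 u(x) = (-1/(C1 + 3*x))^(1/3)*(-3^(2/3) + 3*3^(1/6)*I)/6


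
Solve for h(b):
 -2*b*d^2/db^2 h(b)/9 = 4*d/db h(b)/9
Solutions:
 h(b) = C1 + C2/b


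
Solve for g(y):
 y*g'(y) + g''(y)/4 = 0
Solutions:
 g(y) = C1 + C2*erf(sqrt(2)*y)


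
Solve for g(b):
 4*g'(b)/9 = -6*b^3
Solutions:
 g(b) = C1 - 27*b^4/8


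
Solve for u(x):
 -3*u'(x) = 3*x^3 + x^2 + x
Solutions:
 u(x) = C1 - x^4/4 - x^3/9 - x^2/6


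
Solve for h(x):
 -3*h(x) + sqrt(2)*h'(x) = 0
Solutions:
 h(x) = C1*exp(3*sqrt(2)*x/2)


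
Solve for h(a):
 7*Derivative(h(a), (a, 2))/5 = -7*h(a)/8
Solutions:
 h(a) = C1*sin(sqrt(10)*a/4) + C2*cos(sqrt(10)*a/4)


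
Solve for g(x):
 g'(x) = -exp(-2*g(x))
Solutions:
 g(x) = log(-sqrt(C1 - 2*x))
 g(x) = log(C1 - 2*x)/2


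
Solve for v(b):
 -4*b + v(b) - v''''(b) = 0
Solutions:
 v(b) = C1*exp(-b) + C2*exp(b) + C3*sin(b) + C4*cos(b) + 4*b


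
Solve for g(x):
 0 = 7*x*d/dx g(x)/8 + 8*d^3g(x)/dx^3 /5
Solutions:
 g(x) = C1 + Integral(C2*airyai(-35^(1/3)*x/4) + C3*airybi(-35^(1/3)*x/4), x)


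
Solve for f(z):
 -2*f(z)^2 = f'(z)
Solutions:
 f(z) = 1/(C1 + 2*z)


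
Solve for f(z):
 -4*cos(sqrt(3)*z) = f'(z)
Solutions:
 f(z) = C1 - 4*sqrt(3)*sin(sqrt(3)*z)/3


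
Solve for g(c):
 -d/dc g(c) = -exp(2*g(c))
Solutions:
 g(c) = log(-sqrt(-1/(C1 + c))) - log(2)/2
 g(c) = log(-1/(C1 + c))/2 - log(2)/2


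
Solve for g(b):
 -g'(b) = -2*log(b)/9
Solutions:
 g(b) = C1 + 2*b*log(b)/9 - 2*b/9


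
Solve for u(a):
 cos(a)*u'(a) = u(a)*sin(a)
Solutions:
 u(a) = C1/cos(a)


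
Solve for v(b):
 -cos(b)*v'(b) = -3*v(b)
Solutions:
 v(b) = C1*(sin(b) + 1)^(3/2)/(sin(b) - 1)^(3/2)


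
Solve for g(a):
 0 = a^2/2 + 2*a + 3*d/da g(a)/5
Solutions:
 g(a) = C1 - 5*a^3/18 - 5*a^2/3


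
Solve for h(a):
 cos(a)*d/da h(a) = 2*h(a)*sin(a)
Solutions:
 h(a) = C1/cos(a)^2


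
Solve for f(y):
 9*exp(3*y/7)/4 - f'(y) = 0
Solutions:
 f(y) = C1 + 21*exp(3*y/7)/4


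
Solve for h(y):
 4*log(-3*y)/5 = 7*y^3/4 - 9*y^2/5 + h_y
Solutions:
 h(y) = C1 - 7*y^4/16 + 3*y^3/5 + 4*y*log(-y)/5 + 4*y*(-1 + log(3))/5


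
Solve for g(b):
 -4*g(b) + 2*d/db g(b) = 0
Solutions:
 g(b) = C1*exp(2*b)


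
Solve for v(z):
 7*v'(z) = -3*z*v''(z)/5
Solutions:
 v(z) = C1 + C2/z^(32/3)


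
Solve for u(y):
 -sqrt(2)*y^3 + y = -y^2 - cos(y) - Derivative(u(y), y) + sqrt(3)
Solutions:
 u(y) = C1 + sqrt(2)*y^4/4 - y^3/3 - y^2/2 + sqrt(3)*y - sin(y)


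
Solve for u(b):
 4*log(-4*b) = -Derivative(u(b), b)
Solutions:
 u(b) = C1 - 4*b*log(-b) + 4*b*(1 - 2*log(2))


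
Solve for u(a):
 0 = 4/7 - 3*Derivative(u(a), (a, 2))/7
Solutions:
 u(a) = C1 + C2*a + 2*a^2/3


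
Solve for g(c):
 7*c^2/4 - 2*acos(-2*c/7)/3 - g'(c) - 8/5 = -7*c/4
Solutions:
 g(c) = C1 + 7*c^3/12 + 7*c^2/8 - 2*c*acos(-2*c/7)/3 - 8*c/5 - sqrt(49 - 4*c^2)/3


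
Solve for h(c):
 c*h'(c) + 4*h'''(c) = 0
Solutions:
 h(c) = C1 + Integral(C2*airyai(-2^(1/3)*c/2) + C3*airybi(-2^(1/3)*c/2), c)


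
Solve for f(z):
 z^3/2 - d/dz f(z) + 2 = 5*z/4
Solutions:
 f(z) = C1 + z^4/8 - 5*z^2/8 + 2*z


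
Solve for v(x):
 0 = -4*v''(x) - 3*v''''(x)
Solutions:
 v(x) = C1 + C2*x + C3*sin(2*sqrt(3)*x/3) + C4*cos(2*sqrt(3)*x/3)


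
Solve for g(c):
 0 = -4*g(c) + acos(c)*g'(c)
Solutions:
 g(c) = C1*exp(4*Integral(1/acos(c), c))


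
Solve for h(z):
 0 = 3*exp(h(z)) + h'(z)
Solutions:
 h(z) = log(1/(C1 + 3*z))


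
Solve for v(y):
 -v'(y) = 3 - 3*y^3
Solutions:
 v(y) = C1 + 3*y^4/4 - 3*y


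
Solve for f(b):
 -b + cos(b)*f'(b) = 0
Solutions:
 f(b) = C1 + Integral(b/cos(b), b)


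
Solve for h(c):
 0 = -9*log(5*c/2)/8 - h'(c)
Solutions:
 h(c) = C1 - 9*c*log(c)/8 - 9*c*log(5)/8 + 9*c*log(2)/8 + 9*c/8


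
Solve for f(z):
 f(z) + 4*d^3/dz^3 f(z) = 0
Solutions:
 f(z) = C3*exp(-2^(1/3)*z/2) + (C1*sin(2^(1/3)*sqrt(3)*z/4) + C2*cos(2^(1/3)*sqrt(3)*z/4))*exp(2^(1/3)*z/4)


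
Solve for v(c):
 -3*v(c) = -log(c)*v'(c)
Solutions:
 v(c) = C1*exp(3*li(c))


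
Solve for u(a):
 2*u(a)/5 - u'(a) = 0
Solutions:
 u(a) = C1*exp(2*a/5)


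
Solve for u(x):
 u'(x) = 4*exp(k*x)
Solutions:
 u(x) = C1 + 4*exp(k*x)/k


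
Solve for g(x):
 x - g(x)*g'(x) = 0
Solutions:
 g(x) = -sqrt(C1 + x^2)
 g(x) = sqrt(C1 + x^2)


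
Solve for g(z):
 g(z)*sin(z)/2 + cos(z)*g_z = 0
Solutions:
 g(z) = C1*sqrt(cos(z))


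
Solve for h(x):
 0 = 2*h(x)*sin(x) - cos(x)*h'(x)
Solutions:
 h(x) = C1/cos(x)^2


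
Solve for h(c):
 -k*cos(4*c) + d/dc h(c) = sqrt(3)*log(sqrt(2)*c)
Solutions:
 h(c) = C1 + sqrt(3)*c*(log(c) - 1) + sqrt(3)*c*log(2)/2 + k*sin(4*c)/4


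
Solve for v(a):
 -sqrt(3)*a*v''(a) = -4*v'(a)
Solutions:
 v(a) = C1 + C2*a^(1 + 4*sqrt(3)/3)


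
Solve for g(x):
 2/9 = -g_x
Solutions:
 g(x) = C1 - 2*x/9


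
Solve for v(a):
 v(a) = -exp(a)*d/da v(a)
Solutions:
 v(a) = C1*exp(exp(-a))


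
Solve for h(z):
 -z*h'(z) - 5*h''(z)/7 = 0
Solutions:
 h(z) = C1 + C2*erf(sqrt(70)*z/10)


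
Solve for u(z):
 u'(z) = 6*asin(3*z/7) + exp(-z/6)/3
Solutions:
 u(z) = C1 + 6*z*asin(3*z/7) + 2*sqrt(49 - 9*z^2) - 2*exp(-z/6)


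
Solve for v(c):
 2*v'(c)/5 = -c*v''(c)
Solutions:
 v(c) = C1 + C2*c^(3/5)


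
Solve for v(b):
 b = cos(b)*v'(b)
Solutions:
 v(b) = C1 + Integral(b/cos(b), b)


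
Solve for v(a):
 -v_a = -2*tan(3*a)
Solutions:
 v(a) = C1 - 2*log(cos(3*a))/3


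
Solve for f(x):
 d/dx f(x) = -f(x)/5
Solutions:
 f(x) = C1*exp(-x/5)


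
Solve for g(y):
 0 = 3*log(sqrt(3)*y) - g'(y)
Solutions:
 g(y) = C1 + 3*y*log(y) - 3*y + 3*y*log(3)/2


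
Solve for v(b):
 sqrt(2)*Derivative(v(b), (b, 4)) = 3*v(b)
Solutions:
 v(b) = C1*exp(-2^(7/8)*3^(1/4)*b/2) + C2*exp(2^(7/8)*3^(1/4)*b/2) + C3*sin(2^(7/8)*3^(1/4)*b/2) + C4*cos(2^(7/8)*3^(1/4)*b/2)


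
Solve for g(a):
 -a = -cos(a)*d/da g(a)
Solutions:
 g(a) = C1 + Integral(a/cos(a), a)


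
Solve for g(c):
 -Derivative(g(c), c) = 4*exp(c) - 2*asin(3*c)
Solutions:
 g(c) = C1 + 2*c*asin(3*c) + 2*sqrt(1 - 9*c^2)/3 - 4*exp(c)


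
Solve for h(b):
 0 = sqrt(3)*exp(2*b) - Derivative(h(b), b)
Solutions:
 h(b) = C1 + sqrt(3)*exp(2*b)/2


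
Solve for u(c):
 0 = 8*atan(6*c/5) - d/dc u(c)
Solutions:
 u(c) = C1 + 8*c*atan(6*c/5) - 10*log(36*c^2 + 25)/3


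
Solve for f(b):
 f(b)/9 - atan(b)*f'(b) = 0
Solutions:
 f(b) = C1*exp(Integral(1/atan(b), b)/9)


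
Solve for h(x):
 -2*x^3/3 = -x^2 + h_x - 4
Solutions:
 h(x) = C1 - x^4/6 + x^3/3 + 4*x


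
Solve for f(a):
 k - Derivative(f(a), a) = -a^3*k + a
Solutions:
 f(a) = C1 + a^4*k/4 - a^2/2 + a*k


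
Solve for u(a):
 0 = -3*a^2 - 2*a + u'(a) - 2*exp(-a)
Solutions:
 u(a) = C1 + a^3 + a^2 - 2*exp(-a)


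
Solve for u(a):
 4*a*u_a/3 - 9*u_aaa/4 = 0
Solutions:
 u(a) = C1 + Integral(C2*airyai(2*2^(1/3)*a/3) + C3*airybi(2*2^(1/3)*a/3), a)


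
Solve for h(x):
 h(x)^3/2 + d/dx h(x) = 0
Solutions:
 h(x) = -sqrt(-1/(C1 - x))
 h(x) = sqrt(-1/(C1 - x))


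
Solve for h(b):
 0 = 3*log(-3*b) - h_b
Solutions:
 h(b) = C1 + 3*b*log(-b) + 3*b*(-1 + log(3))


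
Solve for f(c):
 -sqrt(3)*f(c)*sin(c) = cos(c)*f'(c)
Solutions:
 f(c) = C1*cos(c)^(sqrt(3))


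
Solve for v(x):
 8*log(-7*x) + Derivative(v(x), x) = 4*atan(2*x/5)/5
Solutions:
 v(x) = C1 - 8*x*log(-x) + 4*x*atan(2*x/5)/5 - 8*x*log(7) + 8*x - log(4*x^2 + 25)


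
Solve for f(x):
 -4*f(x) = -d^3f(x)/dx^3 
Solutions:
 f(x) = C3*exp(2^(2/3)*x) + (C1*sin(2^(2/3)*sqrt(3)*x/2) + C2*cos(2^(2/3)*sqrt(3)*x/2))*exp(-2^(2/3)*x/2)


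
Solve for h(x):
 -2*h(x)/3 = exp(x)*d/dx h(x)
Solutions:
 h(x) = C1*exp(2*exp(-x)/3)


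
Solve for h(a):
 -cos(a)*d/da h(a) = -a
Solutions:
 h(a) = C1 + Integral(a/cos(a), a)


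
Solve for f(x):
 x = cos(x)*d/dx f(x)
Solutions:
 f(x) = C1 + Integral(x/cos(x), x)


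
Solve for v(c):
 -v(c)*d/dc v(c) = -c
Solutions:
 v(c) = -sqrt(C1 + c^2)
 v(c) = sqrt(C1 + c^2)


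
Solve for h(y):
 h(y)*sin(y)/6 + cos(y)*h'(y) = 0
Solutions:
 h(y) = C1*cos(y)^(1/6)


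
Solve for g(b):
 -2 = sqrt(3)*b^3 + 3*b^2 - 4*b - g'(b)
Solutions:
 g(b) = C1 + sqrt(3)*b^4/4 + b^3 - 2*b^2 + 2*b


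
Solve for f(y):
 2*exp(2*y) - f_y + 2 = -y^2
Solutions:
 f(y) = C1 + y^3/3 + 2*y + exp(2*y)


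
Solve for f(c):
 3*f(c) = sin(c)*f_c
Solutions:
 f(c) = C1*(cos(c) - 1)^(3/2)/(cos(c) + 1)^(3/2)


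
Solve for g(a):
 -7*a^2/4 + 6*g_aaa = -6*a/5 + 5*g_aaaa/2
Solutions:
 g(a) = C1 + C2*a + C3*a^2 + C4*exp(12*a/5) + 7*a^5/1440 + 31*a^4/17280 + 31*a^3/10368


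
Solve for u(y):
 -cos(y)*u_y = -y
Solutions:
 u(y) = C1 + Integral(y/cos(y), y)


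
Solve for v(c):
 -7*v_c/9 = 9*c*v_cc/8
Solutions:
 v(c) = C1 + C2*c^(25/81)


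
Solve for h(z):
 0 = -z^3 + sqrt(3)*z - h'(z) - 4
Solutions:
 h(z) = C1 - z^4/4 + sqrt(3)*z^2/2 - 4*z


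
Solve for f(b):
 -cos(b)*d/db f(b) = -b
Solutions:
 f(b) = C1 + Integral(b/cos(b), b)


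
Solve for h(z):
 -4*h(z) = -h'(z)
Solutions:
 h(z) = C1*exp(4*z)


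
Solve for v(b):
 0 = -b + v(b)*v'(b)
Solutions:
 v(b) = -sqrt(C1 + b^2)
 v(b) = sqrt(C1 + b^2)


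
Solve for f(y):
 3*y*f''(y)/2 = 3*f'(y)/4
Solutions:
 f(y) = C1 + C2*y^(3/2)


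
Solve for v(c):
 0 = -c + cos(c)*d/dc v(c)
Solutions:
 v(c) = C1 + Integral(c/cos(c), c)


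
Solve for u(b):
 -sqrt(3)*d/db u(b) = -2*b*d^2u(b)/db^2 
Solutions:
 u(b) = C1 + C2*b^(sqrt(3)/2 + 1)


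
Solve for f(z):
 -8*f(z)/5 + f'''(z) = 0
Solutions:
 f(z) = C3*exp(2*5^(2/3)*z/5) + (C1*sin(sqrt(3)*5^(2/3)*z/5) + C2*cos(sqrt(3)*5^(2/3)*z/5))*exp(-5^(2/3)*z/5)


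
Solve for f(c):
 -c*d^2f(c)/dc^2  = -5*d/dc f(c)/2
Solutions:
 f(c) = C1 + C2*c^(7/2)


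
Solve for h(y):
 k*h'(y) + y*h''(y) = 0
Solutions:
 h(y) = C1 + y^(1 - re(k))*(C2*sin(log(y)*Abs(im(k))) + C3*cos(log(y)*im(k)))


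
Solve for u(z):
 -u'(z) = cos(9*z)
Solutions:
 u(z) = C1 - sin(9*z)/9


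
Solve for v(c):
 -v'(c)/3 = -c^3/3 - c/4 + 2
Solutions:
 v(c) = C1 + c^4/4 + 3*c^2/8 - 6*c


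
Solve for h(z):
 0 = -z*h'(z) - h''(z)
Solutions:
 h(z) = C1 + C2*erf(sqrt(2)*z/2)


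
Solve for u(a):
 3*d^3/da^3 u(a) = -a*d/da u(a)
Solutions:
 u(a) = C1 + Integral(C2*airyai(-3^(2/3)*a/3) + C3*airybi(-3^(2/3)*a/3), a)


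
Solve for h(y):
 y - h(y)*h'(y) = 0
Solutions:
 h(y) = -sqrt(C1 + y^2)
 h(y) = sqrt(C1 + y^2)


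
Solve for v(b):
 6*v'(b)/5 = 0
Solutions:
 v(b) = C1


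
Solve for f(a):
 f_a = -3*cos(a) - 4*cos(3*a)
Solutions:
 f(a) = C1 - 3*sin(a) - 4*sin(3*a)/3


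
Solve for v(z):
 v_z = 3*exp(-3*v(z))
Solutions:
 v(z) = log(C1 + 9*z)/3
 v(z) = log((-3^(1/3) - 3^(5/6)*I)*(C1 + 3*z)^(1/3)/2)
 v(z) = log((-3^(1/3) + 3^(5/6)*I)*(C1 + 3*z)^(1/3)/2)


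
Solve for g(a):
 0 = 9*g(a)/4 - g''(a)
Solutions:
 g(a) = C1*exp(-3*a/2) + C2*exp(3*a/2)


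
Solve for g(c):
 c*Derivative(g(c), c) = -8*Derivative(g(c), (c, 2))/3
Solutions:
 g(c) = C1 + C2*erf(sqrt(3)*c/4)


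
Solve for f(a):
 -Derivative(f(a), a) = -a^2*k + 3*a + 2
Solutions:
 f(a) = C1 + a^3*k/3 - 3*a^2/2 - 2*a


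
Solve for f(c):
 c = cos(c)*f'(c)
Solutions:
 f(c) = C1 + Integral(c/cos(c), c)


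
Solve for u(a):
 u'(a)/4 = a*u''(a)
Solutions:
 u(a) = C1 + C2*a^(5/4)


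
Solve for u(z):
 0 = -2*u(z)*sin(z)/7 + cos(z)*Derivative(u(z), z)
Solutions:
 u(z) = C1/cos(z)^(2/7)


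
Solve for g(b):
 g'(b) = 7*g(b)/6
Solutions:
 g(b) = C1*exp(7*b/6)


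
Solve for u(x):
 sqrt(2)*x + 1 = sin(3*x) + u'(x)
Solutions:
 u(x) = C1 + sqrt(2)*x^2/2 + x + cos(3*x)/3


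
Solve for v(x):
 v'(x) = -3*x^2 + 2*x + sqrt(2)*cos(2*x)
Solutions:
 v(x) = C1 - x^3 + x^2 + sqrt(2)*sin(2*x)/2


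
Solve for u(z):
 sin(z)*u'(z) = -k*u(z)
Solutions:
 u(z) = C1*exp(k*(-log(cos(z) - 1) + log(cos(z) + 1))/2)


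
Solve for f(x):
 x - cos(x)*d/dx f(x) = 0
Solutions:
 f(x) = C1 + Integral(x/cos(x), x)


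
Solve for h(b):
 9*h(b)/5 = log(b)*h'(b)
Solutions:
 h(b) = C1*exp(9*li(b)/5)


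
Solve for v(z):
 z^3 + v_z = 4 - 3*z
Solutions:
 v(z) = C1 - z^4/4 - 3*z^2/2 + 4*z


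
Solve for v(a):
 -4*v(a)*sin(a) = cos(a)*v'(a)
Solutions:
 v(a) = C1*cos(a)^4


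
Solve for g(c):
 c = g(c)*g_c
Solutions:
 g(c) = -sqrt(C1 + c^2)
 g(c) = sqrt(C1 + c^2)


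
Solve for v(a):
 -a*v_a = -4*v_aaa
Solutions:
 v(a) = C1 + Integral(C2*airyai(2^(1/3)*a/2) + C3*airybi(2^(1/3)*a/2), a)


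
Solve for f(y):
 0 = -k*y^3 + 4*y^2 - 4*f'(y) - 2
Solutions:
 f(y) = C1 - k*y^4/16 + y^3/3 - y/2


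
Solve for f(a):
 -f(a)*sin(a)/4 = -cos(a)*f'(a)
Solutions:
 f(a) = C1/cos(a)^(1/4)


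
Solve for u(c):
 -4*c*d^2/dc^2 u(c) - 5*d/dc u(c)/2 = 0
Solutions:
 u(c) = C1 + C2*c^(3/8)


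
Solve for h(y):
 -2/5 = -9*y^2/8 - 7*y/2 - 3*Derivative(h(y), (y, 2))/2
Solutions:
 h(y) = C1 + C2*y - y^4/16 - 7*y^3/18 + 2*y^2/15


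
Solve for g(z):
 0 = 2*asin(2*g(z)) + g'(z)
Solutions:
 Integral(1/asin(2*_y), (_y, g(z))) = C1 - 2*z


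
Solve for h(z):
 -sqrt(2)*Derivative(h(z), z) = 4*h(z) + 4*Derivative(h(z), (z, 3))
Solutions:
 h(z) = C1*exp(3^(1/3)*z*(-2^(5/6)*3^(1/3)/(9 + sqrt(3)*sqrt(sqrt(2)/8 + 27))^(1/3) + 2*2^(2/3)*(9 + sqrt(3)*sqrt(sqrt(2)/8 + 27))^(1/3))/24)*sin(sqrt(3)*z*(3*2^(5/6)/(27 + sqrt(27*sqrt(2)/8 + 729))^(1/3) + 2*2^(2/3)*(27 + sqrt(27*sqrt(2)/8 + 729))^(1/3))/24) + C2*exp(3^(1/3)*z*(-2^(5/6)*3^(1/3)/(9 + sqrt(3)*sqrt(sqrt(2)/8 + 27))^(1/3) + 2*2^(2/3)*(9 + sqrt(3)*sqrt(sqrt(2)/8 + 27))^(1/3))/24)*cos(sqrt(3)*z*(3*2^(5/6)/(27 + sqrt(27*sqrt(2)/8 + 729))^(1/3) + 2*2^(2/3)*(27 + sqrt(27*sqrt(2)/8 + 729))^(1/3))/24) + C3*exp(-3^(1/3)*z*(-2^(5/6)*3^(1/3)/(9 + sqrt(3)*sqrt(sqrt(2)/8 + 27))^(1/3) + 2*2^(2/3)*(9 + sqrt(3)*sqrt(sqrt(2)/8 + 27))^(1/3))/12)


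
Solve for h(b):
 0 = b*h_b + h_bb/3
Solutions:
 h(b) = C1 + C2*erf(sqrt(6)*b/2)


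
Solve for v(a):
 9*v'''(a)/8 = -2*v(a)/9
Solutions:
 v(a) = C3*exp(-2*2^(1/3)*3^(2/3)*a/9) + (C1*sin(2^(1/3)*3^(1/6)*a/3) + C2*cos(2^(1/3)*3^(1/6)*a/3))*exp(2^(1/3)*3^(2/3)*a/9)


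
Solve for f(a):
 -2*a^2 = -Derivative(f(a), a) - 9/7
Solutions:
 f(a) = C1 + 2*a^3/3 - 9*a/7


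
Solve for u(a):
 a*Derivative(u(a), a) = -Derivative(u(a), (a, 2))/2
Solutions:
 u(a) = C1 + C2*erf(a)


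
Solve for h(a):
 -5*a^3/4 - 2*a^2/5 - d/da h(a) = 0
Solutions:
 h(a) = C1 - 5*a^4/16 - 2*a^3/15


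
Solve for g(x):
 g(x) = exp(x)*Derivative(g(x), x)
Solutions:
 g(x) = C1*exp(-exp(-x))


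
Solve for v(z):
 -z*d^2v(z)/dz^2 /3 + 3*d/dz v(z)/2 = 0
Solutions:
 v(z) = C1 + C2*z^(11/2)


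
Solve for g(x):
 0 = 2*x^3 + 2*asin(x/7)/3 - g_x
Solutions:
 g(x) = C1 + x^4/2 + 2*x*asin(x/7)/3 + 2*sqrt(49 - x^2)/3


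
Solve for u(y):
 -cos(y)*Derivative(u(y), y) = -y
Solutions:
 u(y) = C1 + Integral(y/cos(y), y)


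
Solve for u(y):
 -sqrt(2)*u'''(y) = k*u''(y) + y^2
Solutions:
 u(y) = C1 + C2*y + C3*exp(-sqrt(2)*k*y/2) - y^4/(12*k) + sqrt(2)*y^3/(3*k^2) - 2*y^2/k^3


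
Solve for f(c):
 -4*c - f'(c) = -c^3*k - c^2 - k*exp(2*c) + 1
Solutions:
 f(c) = C1 + c^4*k/4 + c^3/3 - 2*c^2 - c + k*exp(2*c)/2


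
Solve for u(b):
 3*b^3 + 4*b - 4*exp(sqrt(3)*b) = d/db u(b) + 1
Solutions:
 u(b) = C1 + 3*b^4/4 + 2*b^2 - b - 4*sqrt(3)*exp(sqrt(3)*b)/3


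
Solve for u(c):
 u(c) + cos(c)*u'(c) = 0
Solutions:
 u(c) = C1*sqrt(sin(c) - 1)/sqrt(sin(c) + 1)


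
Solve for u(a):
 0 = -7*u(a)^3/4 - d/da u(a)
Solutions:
 u(a) = -sqrt(2)*sqrt(-1/(C1 - 7*a))
 u(a) = sqrt(2)*sqrt(-1/(C1 - 7*a))


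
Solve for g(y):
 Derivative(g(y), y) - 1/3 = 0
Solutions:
 g(y) = C1 + y/3


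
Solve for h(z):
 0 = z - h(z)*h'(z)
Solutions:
 h(z) = -sqrt(C1 + z^2)
 h(z) = sqrt(C1 + z^2)


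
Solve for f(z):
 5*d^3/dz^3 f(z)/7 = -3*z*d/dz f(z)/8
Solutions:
 f(z) = C1 + Integral(C2*airyai(-21^(1/3)*5^(2/3)*z/10) + C3*airybi(-21^(1/3)*5^(2/3)*z/10), z)


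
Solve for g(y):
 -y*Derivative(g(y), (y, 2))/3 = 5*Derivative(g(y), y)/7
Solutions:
 g(y) = C1 + C2/y^(8/7)
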